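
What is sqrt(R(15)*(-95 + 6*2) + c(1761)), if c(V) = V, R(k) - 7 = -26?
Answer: sqrt(3338) ≈ 57.775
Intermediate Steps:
R(k) = -19 (R(k) = 7 - 26 = -19)
sqrt(R(15)*(-95 + 6*2) + c(1761)) = sqrt(-19*(-95 + 6*2) + 1761) = sqrt(-19*(-95 + 12) + 1761) = sqrt(-19*(-83) + 1761) = sqrt(1577 + 1761) = sqrt(3338)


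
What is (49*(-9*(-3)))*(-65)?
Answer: -85995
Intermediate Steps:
(49*(-9*(-3)))*(-65) = (49*27)*(-65) = 1323*(-65) = -85995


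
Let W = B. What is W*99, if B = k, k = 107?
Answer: 10593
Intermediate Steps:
B = 107
W = 107
W*99 = 107*99 = 10593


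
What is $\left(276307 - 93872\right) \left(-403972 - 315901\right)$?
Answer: $-131330030755$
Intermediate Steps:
$\left(276307 - 93872\right) \left(-403972 - 315901\right) = 182435 \left(-719873\right) = -131330030755$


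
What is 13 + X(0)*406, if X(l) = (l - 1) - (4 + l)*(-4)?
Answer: 6103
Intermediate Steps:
X(l) = 15 + 5*l (X(l) = (-1 + l) - (-16 - 4*l) = (-1 + l) + (16 + 4*l) = 15 + 5*l)
13 + X(0)*406 = 13 + (15 + 5*0)*406 = 13 + (15 + 0)*406 = 13 + 15*406 = 13 + 6090 = 6103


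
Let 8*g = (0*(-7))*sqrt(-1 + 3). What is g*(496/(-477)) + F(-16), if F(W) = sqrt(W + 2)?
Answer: I*sqrt(14) ≈ 3.7417*I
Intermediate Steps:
F(W) = sqrt(2 + W)
g = 0 (g = ((0*(-7))*sqrt(-1 + 3))/8 = (0*sqrt(2))/8 = (1/8)*0 = 0)
g*(496/(-477)) + F(-16) = 0*(496/(-477)) + sqrt(2 - 16) = 0*(496*(-1/477)) + sqrt(-14) = 0*(-496/477) + I*sqrt(14) = 0 + I*sqrt(14) = I*sqrt(14)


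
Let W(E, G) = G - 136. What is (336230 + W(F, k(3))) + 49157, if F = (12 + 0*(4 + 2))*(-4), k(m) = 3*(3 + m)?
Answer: 385269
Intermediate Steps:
k(m) = 9 + 3*m
F = -48 (F = (12 + 0*6)*(-4) = (12 + 0)*(-4) = 12*(-4) = -48)
W(E, G) = -136 + G
(336230 + W(F, k(3))) + 49157 = (336230 + (-136 + (9 + 3*3))) + 49157 = (336230 + (-136 + (9 + 9))) + 49157 = (336230 + (-136 + 18)) + 49157 = (336230 - 118) + 49157 = 336112 + 49157 = 385269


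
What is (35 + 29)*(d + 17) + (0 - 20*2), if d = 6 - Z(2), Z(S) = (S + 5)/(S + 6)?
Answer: 1376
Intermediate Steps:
Z(S) = (5 + S)/(6 + S)
d = 41/8 (d = 6 - (5 + 2)/(6 + 2) = 6 - 7/8 = 41/8 ≈ 5.1250)
(35 + 29)*(d + 17) + (0 - 20*2) = (35 + 29)*(41/8 + 17) + (0 - 20*2) = 64*(177/8) + (0 - 40) = 1416 - 40 = 1376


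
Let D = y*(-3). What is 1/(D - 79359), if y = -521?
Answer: -1/77796 ≈ -1.2854e-5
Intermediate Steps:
D = 1563 (D = -521*(-3) = 1563)
1/(D - 79359) = 1/(1563 - 79359) = 1/(-77796) = -1/77796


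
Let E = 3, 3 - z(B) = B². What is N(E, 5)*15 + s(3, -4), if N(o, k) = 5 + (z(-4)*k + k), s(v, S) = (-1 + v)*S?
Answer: -833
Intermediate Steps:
z(B) = 3 - B²
s(v, S) = S*(-1 + v)
N(o, k) = 5 - 12*k (N(o, k) = 5 + ((3 - 1*(-4)²)*k + k) = 5 + ((3 - 1*16)*k + k) = 5 + ((3 - 16)*k + k) = 5 + (-13*k + k) = 5 - 12*k)
N(E, 5)*15 + s(3, -4) = (5 - 12*5)*15 - 4*(-1 + 3) = (5 - 60)*15 - 4*2 = -55*15 - 8 = -825 - 8 = -833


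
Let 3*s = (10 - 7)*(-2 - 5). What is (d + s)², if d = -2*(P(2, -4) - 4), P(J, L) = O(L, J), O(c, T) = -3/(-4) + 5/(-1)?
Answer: 361/4 ≈ 90.250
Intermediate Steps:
O(c, T) = -17/4 (O(c, T) = -3*(-¼) + 5*(-1) = ¾ - 5 = -17/4)
s = -7 (s = ((10 - 7)*(-2 - 5))/3 = (3*(-7))/3 = (⅓)*(-21) = -7)
P(J, L) = -17/4
d = 33/2 (d = -2*(-17/4 - 4) = -2*(-33/4) = 33/2 ≈ 16.500)
(d + s)² = (33/2 - 7)² = (19/2)² = 361/4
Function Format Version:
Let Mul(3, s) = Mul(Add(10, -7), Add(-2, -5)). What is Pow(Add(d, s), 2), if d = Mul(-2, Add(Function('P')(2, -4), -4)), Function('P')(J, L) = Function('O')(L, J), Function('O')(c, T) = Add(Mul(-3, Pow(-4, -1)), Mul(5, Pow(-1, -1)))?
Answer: Rational(361, 4) ≈ 90.250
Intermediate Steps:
Function('O')(c, T) = Rational(-17, 4) (Function('O')(c, T) = Add(Mul(-3, Rational(-1, 4)), Mul(5, -1)) = Add(Rational(3, 4), -5) = Rational(-17, 4))
s = -7 (s = Mul(Rational(1, 3), Mul(Add(10, -7), Add(-2, -5))) = Mul(Rational(1, 3), Mul(3, -7)) = Mul(Rational(1, 3), -21) = -7)
Function('P')(J, L) = Rational(-17, 4)
d = Rational(33, 2) (d = Mul(-2, Add(Rational(-17, 4), -4)) = Mul(-2, Rational(-33, 4)) = Rational(33, 2) ≈ 16.500)
Pow(Add(d, s), 2) = Pow(Add(Rational(33, 2), -7), 2) = Pow(Rational(19, 2), 2) = Rational(361, 4)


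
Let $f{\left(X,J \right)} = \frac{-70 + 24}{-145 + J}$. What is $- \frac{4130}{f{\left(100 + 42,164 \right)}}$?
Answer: $\frac{39235}{23} \approx 1705.9$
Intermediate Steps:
$f{\left(X,J \right)} = - \frac{46}{-145 + J}$
$- \frac{4130}{f{\left(100 + 42,164 \right)}} = - \frac{4130}{\left(-46\right) \frac{1}{-145 + 164}} = - \frac{4130}{\left(-46\right) \frac{1}{19}} = - \frac{4130}{- \frac{46}{19}} = \left(-4130\right) \left(- \frac{19}{46}\right) = \frac{39235}{23}$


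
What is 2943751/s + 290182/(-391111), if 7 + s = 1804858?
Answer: 627598124479/705897079461 ≈ 0.88908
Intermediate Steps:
s = 1804851 (s = -7 + 1804858 = 1804851)
2943751/s + 290182/(-391111) = 2943751/1804851 + 290182/(-391111) = 2943751*(1/1804851) + 290182*(-1/391111) = 2943751/1804851 - 290182/391111 = 627598124479/705897079461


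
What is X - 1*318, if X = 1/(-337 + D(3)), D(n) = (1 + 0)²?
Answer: -106849/336 ≈ -318.00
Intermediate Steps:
D(n) = 1 (D(n) = 1² = 1)
X = -1/336 (X = 1/(-337 + 1) = 1/(-336) = -1/336 ≈ -0.0029762)
X - 1*318 = -1/336 - 1*318 = -1/336 - 318 = -106849/336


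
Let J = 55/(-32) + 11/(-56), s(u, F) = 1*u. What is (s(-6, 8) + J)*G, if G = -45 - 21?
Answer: 58509/112 ≈ 522.40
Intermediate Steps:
s(u, F) = u
J = -429/224 (J = 55*(-1/32) + 11*(-1/56) = -55/32 - 11/56 = -429/224 ≈ -1.9152)
G = -66
(s(-6, 8) + J)*G = (-6 - 429/224)*(-66) = -1773/224*(-66) = 58509/112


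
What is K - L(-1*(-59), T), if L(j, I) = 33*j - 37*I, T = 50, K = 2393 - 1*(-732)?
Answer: 3028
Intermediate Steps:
K = 3125 (K = 2393 + 732 = 3125)
L(j, I) = -37*I + 33*j
K - L(-1*(-59), T) = 3125 - (-37*50 + 33*(-1*(-59))) = 3125 - (-1850 + 33*59) = 3125 - (-1850 + 1947) = 3125 - 1*97 = 3125 - 97 = 3028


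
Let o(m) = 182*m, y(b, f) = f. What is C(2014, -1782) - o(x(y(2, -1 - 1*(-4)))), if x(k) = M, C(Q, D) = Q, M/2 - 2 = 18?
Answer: -5266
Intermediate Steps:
M = 40 (M = 4 + 2*18 = 4 + 36 = 40)
x(k) = 40
C(2014, -1782) - o(x(y(2, -1 - 1*(-4)))) = 2014 - 182*40 = 2014 - 1*7280 = 2014 - 7280 = -5266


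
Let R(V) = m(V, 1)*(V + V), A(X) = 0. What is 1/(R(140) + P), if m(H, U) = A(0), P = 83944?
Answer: 1/83944 ≈ 1.1913e-5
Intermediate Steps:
m(H, U) = 0
R(V) = 0 (R(V) = 0*(V + V) = 0*(2*V) = 0)
1/(R(140) + P) = 1/(0 + 83944) = 1/83944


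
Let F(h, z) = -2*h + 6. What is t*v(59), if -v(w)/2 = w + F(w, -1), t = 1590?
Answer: 168540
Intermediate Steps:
F(h, z) = 6 - 2*h
v(w) = -12 + 2*w (v(w) = -2*(w + (6 - 2*w)) = -2*(6 - w) = -12 + 2*w)
t*v(59) = 1590*(-12 + 2*59) = 1590*(-12 + 118) = 1590*106 = 168540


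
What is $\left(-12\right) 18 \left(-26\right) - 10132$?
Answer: $-4516$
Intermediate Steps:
$\left(-12\right) 18 \left(-26\right) - 10132 = \left(-216\right) \left(-26\right) - 10132 = 5616 - 10132 = -4516$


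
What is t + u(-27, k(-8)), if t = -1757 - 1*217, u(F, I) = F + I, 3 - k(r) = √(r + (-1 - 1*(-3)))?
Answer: -1998 - I*√6 ≈ -1998.0 - 2.4495*I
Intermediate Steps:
k(r) = 3 - √(2 + r) (k(r) = 3 - √(r + (-1 - 1*(-3))) = 3 - √(r + (-1 + 3)) = 3 - √(r + 2) = 3 - √(2 + r))
t = -1974 (t = -1757 - 217 = -1974)
t + u(-27, k(-8)) = -1974 + (-27 + (3 - √(2 - 8))) = -1974 + (-27 + (3 - √(-6))) = -1974 + (-27 + (3 - I*√6)) = -1974 + (-24 - I*√6) = -1998 - I*√6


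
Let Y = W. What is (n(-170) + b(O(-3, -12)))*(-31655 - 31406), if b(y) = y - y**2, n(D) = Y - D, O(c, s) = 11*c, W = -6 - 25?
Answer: 61988963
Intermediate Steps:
W = -31
Y = -31
n(D) = -31 - D
(n(-170) + b(O(-3, -12)))*(-31655 - 31406) = ((-31 - 1*(-170)) + (11*(-3))*(1 - 11*(-3)))*(-31655 - 31406) = ((-31 + 170) - 33*(1 - 1*(-33)))*(-63061) = (139 - 33*(1 + 33))*(-63061) = (139 - 33*34)*(-63061) = (139 - 1122)*(-63061) = -983*(-63061) = 61988963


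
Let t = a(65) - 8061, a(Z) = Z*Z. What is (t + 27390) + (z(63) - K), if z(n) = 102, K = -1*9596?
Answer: 33252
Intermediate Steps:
K = -9596
a(Z) = Z²
t = -3836 (t = 65² - 8061 = 4225 - 8061 = -3836)
(t + 27390) + (z(63) - K) = (-3836 + 27390) + (102 - 1*(-9596)) = 23554 + (102 + 9596) = 23554 + 9698 = 33252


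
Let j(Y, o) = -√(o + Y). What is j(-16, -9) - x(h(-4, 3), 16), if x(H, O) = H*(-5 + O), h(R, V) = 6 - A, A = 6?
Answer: -5*I ≈ -5.0*I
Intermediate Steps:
h(R, V) = 0 (h(R, V) = 6 - 1*6 = 6 - 6 = 0)
j(Y, o) = -√(Y + o)
j(-16, -9) - x(h(-4, 3), 16) = -√(-16 - 9) - 0*(-5 + 16) = -√(-25) - 0*11 = -5*I - 1*0 = -5*I + 0 = -5*I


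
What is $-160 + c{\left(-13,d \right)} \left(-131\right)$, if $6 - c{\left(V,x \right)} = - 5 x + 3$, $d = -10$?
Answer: $5997$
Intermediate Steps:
$c{\left(V,x \right)} = 3 + 5 x$ ($c{\left(V,x \right)} = 6 - \left(- 5 x + 3\right) = 6 - \left(3 - 5 x\right) = 6 + \left(-3 + 5 x\right) = 3 + 5 x$)
$-160 + c{\left(-13,d \right)} \left(-131\right) = -160 + \left(3 + 5 \left(-10\right)\right) \left(-131\right) = -160 + \left(3 - 50\right) \left(-131\right) = -160 - -6157 = -160 + 6157 = 5997$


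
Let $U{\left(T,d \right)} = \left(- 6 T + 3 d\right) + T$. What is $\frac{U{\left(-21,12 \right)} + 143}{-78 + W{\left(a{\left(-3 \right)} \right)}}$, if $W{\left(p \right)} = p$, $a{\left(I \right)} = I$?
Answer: $- \frac{284}{81} \approx -3.5062$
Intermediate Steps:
$U{\left(T,d \right)} = - 5 T + 3 d$
$\frac{U{\left(-21,12 \right)} + 143}{-78 + W{\left(a{\left(-3 \right)} \right)}} = \frac{\left(\left(-5\right) \left(-21\right) + 3 \cdot 12\right) + 143}{-78 - 3} = \frac{\left(105 + 36\right) + 143}{-81} = \left(141 + 143\right) \left(- \frac{1}{81}\right) = 284 \left(- \frac{1}{81}\right) = - \frac{284}{81}$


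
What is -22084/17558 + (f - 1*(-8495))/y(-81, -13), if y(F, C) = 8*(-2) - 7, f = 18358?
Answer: -235996453/201917 ≈ -1168.8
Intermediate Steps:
y(F, C) = -23 (y(F, C) = -16 - 7 = -23)
-22084/17558 + (f - 1*(-8495))/y(-81, -13) = -22084/17558 + (18358 - 1*(-8495))/(-23) = -22084*1/17558 + (18358 + 8495)*(-1/23) = -11042/8779 + 26853*(-1/23) = -11042/8779 - 26853/23 = -235996453/201917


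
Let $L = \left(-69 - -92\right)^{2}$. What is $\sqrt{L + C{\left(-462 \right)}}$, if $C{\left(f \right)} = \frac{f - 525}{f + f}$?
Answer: $\frac{\sqrt{256553}}{22} \approx 23.023$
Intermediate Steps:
$L = 529$ ($L = \left(-69 + 92\right)^{2} = 23^{2} = 529$)
$C{\left(f \right)} = \frac{-525 + f}{2 f}$
$\sqrt{L + C{\left(-462 \right)}} = \sqrt{529 + \frac{-525 - 462}{2 \left(-462\right)}} = \sqrt{529 + \frac{1}{2} \left(- \frac{1}{462}\right) \left(-987\right)} = \sqrt{529 + \frac{47}{44}} = \sqrt{\frac{23323}{44}} = \frac{\sqrt{256553}}{22}$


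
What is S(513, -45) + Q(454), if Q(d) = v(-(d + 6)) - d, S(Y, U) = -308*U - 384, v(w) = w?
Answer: 12562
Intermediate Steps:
S(Y, U) = -384 - 308*U
Q(d) = -6 - 2*d (Q(d) = -(d + 6) - d = -(6 + d) - d = (-6 - d) - d = -6 - 2*d)
S(513, -45) + Q(454) = (-384 - 308*(-45)) + (-6 - 2*454) = (-384 + 13860) + (-6 - 908) = 13476 - 914 = 12562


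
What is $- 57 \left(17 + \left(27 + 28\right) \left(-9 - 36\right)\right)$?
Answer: $140106$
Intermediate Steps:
$- 57 \left(17 + \left(27 + 28\right) \left(-9 - 36\right)\right) = - 57 \left(17 + 55 \left(-45\right)\right) = - 57 \left(17 - 2475\right) = \left(-57\right) \left(-2458\right) = 140106$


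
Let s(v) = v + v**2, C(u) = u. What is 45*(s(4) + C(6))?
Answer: 1170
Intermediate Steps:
45*(s(4) + C(6)) = 45*(4*(1 + 4) + 6) = 45*(4*5 + 6) = 45*(20 + 6) = 45*26 = 1170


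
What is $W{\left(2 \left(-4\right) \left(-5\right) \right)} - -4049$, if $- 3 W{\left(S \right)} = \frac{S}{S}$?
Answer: $\frac{12146}{3} \approx 4048.7$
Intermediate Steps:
$W{\left(S \right)} = - \frac{1}{3}$ ($W{\left(S \right)} = - \frac{S \frac{1}{S}}{3} = \left(- \frac{1}{3}\right) 1 = - \frac{1}{3}$)
$W{\left(2 \left(-4\right) \left(-5\right) \right)} - -4049 = - \frac{1}{3} - -4049 = - \frac{1}{3} + 4049 = \frac{12146}{3}$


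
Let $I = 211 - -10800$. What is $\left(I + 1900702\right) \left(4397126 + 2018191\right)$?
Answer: $12264244908021$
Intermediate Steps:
$I = 11011$ ($I = 211 + 10800 = 11011$)
$\left(I + 1900702\right) \left(4397126 + 2018191\right) = \left(11011 + 1900702\right) \left(4397126 + 2018191\right) = 1911713 \cdot 6415317 = 12264244908021$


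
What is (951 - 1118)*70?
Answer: -11690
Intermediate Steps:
(951 - 1118)*70 = -167*70 = -11690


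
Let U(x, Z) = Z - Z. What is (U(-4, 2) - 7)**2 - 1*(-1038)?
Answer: 1087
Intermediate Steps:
U(x, Z) = 0
(U(-4, 2) - 7)**2 - 1*(-1038) = (0 - 7)**2 - 1*(-1038) = (-7)**2 + 1038 = 49 + 1038 = 1087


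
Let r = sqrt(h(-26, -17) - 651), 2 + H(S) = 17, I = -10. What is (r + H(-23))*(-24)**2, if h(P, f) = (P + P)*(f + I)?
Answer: 8640 + 576*sqrt(753) ≈ 24446.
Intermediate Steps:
h(P, f) = 2*P*(-10 + f) (h(P, f) = (P + P)*(f - 10) = (2*P)*(-10 + f) = 2*P*(-10 + f))
H(S) = 15 (H(S) = -2 + 17 = 15)
r = sqrt(753) (r = sqrt(2*(-26)*(-10 - 17) - 651) = sqrt(2*(-26)*(-27) - 651) = sqrt(1404 - 651) = sqrt(753) ≈ 27.441)
(r + H(-23))*(-24)**2 = (sqrt(753) + 15)*(-24)**2 = (15 + sqrt(753))*576 = 8640 + 576*sqrt(753)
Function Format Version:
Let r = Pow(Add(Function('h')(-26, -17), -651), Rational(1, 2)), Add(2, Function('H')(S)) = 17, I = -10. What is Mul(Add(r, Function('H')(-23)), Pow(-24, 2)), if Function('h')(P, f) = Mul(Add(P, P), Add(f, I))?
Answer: Add(8640, Mul(576, Pow(753, Rational(1, 2)))) ≈ 24446.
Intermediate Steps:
Function('h')(P, f) = Mul(2, P, Add(-10, f)) (Function('h')(P, f) = Mul(Add(P, P), Add(f, -10)) = Mul(Mul(2, P), Add(-10, f)) = Mul(2, P, Add(-10, f)))
Function('H')(S) = 15 (Function('H')(S) = Add(-2, 17) = 15)
r = Pow(753, Rational(1, 2)) (r = Pow(Add(Mul(2, -26, Add(-10, -17)), -651), Rational(1, 2)) = Pow(Add(Mul(2, -26, -27), -651), Rational(1, 2)) = Pow(Add(1404, -651), Rational(1, 2)) = Pow(753, Rational(1, 2)) ≈ 27.441)
Mul(Add(r, Function('H')(-23)), Pow(-24, 2)) = Mul(Add(Pow(753, Rational(1, 2)), 15), Pow(-24, 2)) = Mul(Add(15, Pow(753, Rational(1, 2))), 576) = Add(8640, Mul(576, Pow(753, Rational(1, 2))))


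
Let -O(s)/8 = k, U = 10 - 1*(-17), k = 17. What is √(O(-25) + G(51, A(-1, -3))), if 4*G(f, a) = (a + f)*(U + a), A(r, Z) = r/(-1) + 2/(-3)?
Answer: √1933/3 ≈ 14.655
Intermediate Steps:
U = 27 (U = 10 + 17 = 27)
O(s) = -136 (O(s) = -8*17 = -136)
A(r, Z) = -⅔ - r (A(r, Z) = r*(-1) + 2*(-⅓) = -r - ⅔ = -⅔ - r)
G(f, a) = (27 + a)*(a + f)/4 (G(f, a) = ((a + f)*(27 + a))/4 = ((27 + a)*(a + f))/4 = (27 + a)*(a + f)/4)
√(O(-25) + G(51, A(-1, -3))) = √(-136 + ((-⅔ - 1*(-1))²/4 + 27*(-⅔ - 1*(-1))/4 + (27/4)*51 + (¼)*(-⅔ - 1*(-1))*51)) = √(-136 + ((-⅔ + 1)²/4 + 27*(-⅔ + 1)/4 + 1377/4 + (¼)*(-⅔ + 1)*51)) = √(-136 + ((⅓)²/4 + (27/4)*(⅓) + 1377/4 + (¼)*(⅓)*51)) = √(-136 + ((¼)*(⅑) + 9/4 + 1377/4 + 17/4)) = √(-136 + (1/36 + 9/4 + 1377/4 + 17/4)) = √(-136 + 3157/9) = √(1933/9) = √1933/3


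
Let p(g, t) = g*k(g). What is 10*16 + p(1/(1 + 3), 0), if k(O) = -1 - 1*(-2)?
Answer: 641/4 ≈ 160.25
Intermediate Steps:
k(O) = 1 (k(O) = -1 + 2 = 1)
p(g, t) = g (p(g, t) = g*1 = g)
10*16 + p(1/(1 + 3), 0) = 10*16 + 1/(1 + 3) = 160 + 1/4 = 160 + ¼ = 641/4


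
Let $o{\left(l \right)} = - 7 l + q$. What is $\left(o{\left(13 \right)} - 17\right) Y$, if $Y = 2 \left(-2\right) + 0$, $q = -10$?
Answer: $472$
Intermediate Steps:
$o{\left(l \right)} = -10 - 7 l$ ($o{\left(l \right)} = - 7 l - 10 = -10 - 7 l$)
$Y = -4$ ($Y = -4 + 0 = -4$)
$\left(o{\left(13 \right)} - 17\right) Y = \left(\left(-10 - 91\right) - 17\right) \left(-4\right) = \left(-101 - 17\right) \left(-4\right) = \left(-118\right) \left(-4\right) = 472$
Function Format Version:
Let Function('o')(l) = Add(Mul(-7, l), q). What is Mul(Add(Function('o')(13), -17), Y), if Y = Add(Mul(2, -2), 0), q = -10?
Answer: 472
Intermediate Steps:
Function('o')(l) = Add(-10, Mul(-7, l)) (Function('o')(l) = Add(Mul(-7, l), -10) = Add(-10, Mul(-7, l)))
Y = -4 (Y = Add(-4, 0) = -4)
Mul(Add(Function('o')(13), -17), Y) = Mul(Add(Add(-10, Mul(-7, 13)), -17), -4) = Mul(Add(Add(-10, -91), -17), -4) = Mul(Add(-101, -17), -4) = Mul(-118, -4) = 472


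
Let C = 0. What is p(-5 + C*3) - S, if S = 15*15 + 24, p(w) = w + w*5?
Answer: -279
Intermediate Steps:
p(w) = 6*w (p(w) = w + 5*w = 6*w)
S = 249 (S = 225 + 24 = 249)
p(-5 + C*3) - S = 6*(-5 + 0*3) - 1*249 = 6*(-5 + 0) - 249 = 6*(-5) - 249 = -30 - 249 = -279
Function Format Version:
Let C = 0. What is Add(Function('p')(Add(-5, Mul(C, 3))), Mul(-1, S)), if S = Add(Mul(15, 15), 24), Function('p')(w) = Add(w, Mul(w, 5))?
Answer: -279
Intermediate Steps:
Function('p')(w) = Mul(6, w) (Function('p')(w) = Add(w, Mul(5, w)) = Mul(6, w))
S = 249 (S = Add(225, 24) = 249)
Add(Function('p')(Add(-5, Mul(C, 3))), Mul(-1, S)) = Add(Mul(6, Add(-5, Mul(0, 3))), Mul(-1, 249)) = Add(Mul(6, Add(-5, 0)), -249) = Add(Mul(6, -5), -249) = Add(-30, -249) = -279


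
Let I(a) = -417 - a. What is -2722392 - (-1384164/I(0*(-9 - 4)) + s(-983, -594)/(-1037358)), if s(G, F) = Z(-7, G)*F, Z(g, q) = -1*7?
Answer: -3119268616521/1144387 ≈ -2.7257e+6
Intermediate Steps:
Z(g, q) = -7
s(G, F) = -7*F
-2722392 - (-1384164/I(0*(-9 - 4)) + s(-983, -594)/(-1037358)) = -2722392 - (-1384164/(-417 - 0*(-9 - 4)) - 7*(-594)/(-1037358)) = -2722392 - (-1384164/(-417 - 0*(-13)) + 4158*(-1/1037358)) = -2722392 - (-1384164/(-417 - 1*0) - 33/8233) = -2722392 - (-1384164/(-417 + 0) - 33/8233) = -2722392 - (-1384164/(-417) - 33/8233) = -2722392 - (-1384164*(-1/417) - 33/8233) = -2722392 - (461388/139 - 33/8233) = -2722392 - 1*3798602817/1144387 = -2722392 - 3798602817/1144387 = -3119268616521/1144387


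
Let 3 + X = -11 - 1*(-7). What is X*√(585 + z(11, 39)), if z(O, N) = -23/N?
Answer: -14*√222222/39 ≈ -169.22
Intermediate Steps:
X = -7 (X = -3 + (-11 - 1*(-7)) = -3 + (-11 + 7) = -3 - 4 = -7)
X*√(585 + z(11, 39)) = -7*√(585 - 23/39) = -14*√222222/39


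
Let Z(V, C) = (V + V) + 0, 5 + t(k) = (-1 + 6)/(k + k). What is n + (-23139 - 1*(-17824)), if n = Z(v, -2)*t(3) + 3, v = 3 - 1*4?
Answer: -15911/3 ≈ -5303.7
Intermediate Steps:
t(k) = -5 + 5/(2*k) (t(k) = -5 + (-1 + 6)/(k + k) = -5 + 5/((2*k)) = -5 + 5*(1/(2*k)) = -5 + 5/(2*k))
v = -1 (v = 3 - 4 = -1)
Z(V, C) = 2*V (Z(V, C) = 2*V + 0 = 2*V)
n = 34/3 (n = (2*(-1))*(-5 + (5/2)/3) + 3 = -2*(-5 + (5/2)*(⅓)) + 3 = -2*(-5 + ⅚) + 3 = -2*(-25/6) + 3 = 25/3 + 3 = 34/3 ≈ 11.333)
n + (-23139 - 1*(-17824)) = 34/3 + (-23139 - 1*(-17824)) = 34/3 + (-23139 + 17824) = 34/3 - 5315 = -15911/3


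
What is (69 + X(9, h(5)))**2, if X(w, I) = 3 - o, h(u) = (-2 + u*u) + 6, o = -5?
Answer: 5929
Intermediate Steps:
h(u) = 4 + u**2 (h(u) = (-2 + u**2) + 6 = 4 + u**2)
X(w, I) = 8 (X(w, I) = 3 - 1*(-5) = 3 + 5 = 8)
(69 + X(9, h(5)))**2 = (69 + 8)**2 = 77**2 = 5929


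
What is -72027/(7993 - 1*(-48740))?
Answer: -24009/18911 ≈ -1.2696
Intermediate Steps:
-72027/(7993 - 1*(-48740)) = -72027/(7993 + 48740) = -72027/56733 = -72027*1/56733 = -24009/18911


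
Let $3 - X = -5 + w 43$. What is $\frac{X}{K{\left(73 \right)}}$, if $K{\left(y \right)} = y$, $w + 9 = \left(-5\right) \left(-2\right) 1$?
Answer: $- \frac{35}{73} \approx -0.47945$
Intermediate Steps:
$w = 1$ ($w = -9 + \left(-5\right) \left(-2\right) 1 = -9 + 10 \cdot 1 = -9 + 10 = 1$)
$X = -35$ ($X = 3 - \left(-5 + 1 \cdot 43\right) = 3 - \left(-5 + 43\right) = 3 - 38 = -35$)
$\frac{X}{K{\left(73 \right)}} = - \frac{35}{73}$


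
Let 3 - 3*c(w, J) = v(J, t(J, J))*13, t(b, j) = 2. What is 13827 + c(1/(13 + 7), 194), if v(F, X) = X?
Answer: 41458/3 ≈ 13819.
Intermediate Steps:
c(w, J) = -23/3 (c(w, J) = 1 - 2*13/3 = 1 - ⅓*26 = 1 - 26/3 = -23/3)
13827 + c(1/(13 + 7), 194) = 13827 - 23/3 = 41458/3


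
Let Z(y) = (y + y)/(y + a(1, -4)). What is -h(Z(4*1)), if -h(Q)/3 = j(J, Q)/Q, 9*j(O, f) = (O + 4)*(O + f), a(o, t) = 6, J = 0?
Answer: 4/3 ≈ 1.3333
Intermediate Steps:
j(O, f) = (4 + O)*(O + f)/9 (j(O, f) = ((O + 4)*(O + f))/9 = ((4 + O)*(O + f))/9 = (4 + O)*(O + f)/9)
Z(y) = 2*y/(6 + y) (Z(y) = (y + y)/(y + 6) = (2*y)/(6 + y) = 2*y/(6 + y))
h(Q) = -4/3 (h(Q) = -3*((1/9)*0**2 + (4/9)*0 + 4*Q/9 + (1/9)*0*Q)/Q = -3*((1/9)*0 + 0 + 4*Q/9 + 0)/Q = -3*(0 + 0 + 4*Q/9 + 0)/Q = -3*4*Q/9/Q = -3*4/9 = -4/3)
-h(Z(4*1)) = -1*(-4/3) = 4/3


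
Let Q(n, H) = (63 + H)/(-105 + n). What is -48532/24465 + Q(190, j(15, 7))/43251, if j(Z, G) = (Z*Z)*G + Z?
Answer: -2378392661/1199220477 ≈ -1.9833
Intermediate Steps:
j(Z, G) = Z + G*Z² (j(Z, G) = Z²*G + Z = G*Z² + Z = Z + G*Z²)
Q(n, H) = (63 + H)/(-105 + n)
-48532/24465 + Q(190, j(15, 7))/43251 = -48532/24465 + ((63 + 15*(1 + 7*15))/(-105 + 190))/43251 = -48532*1/24465 + ((63 + 15*(1 + 105))/85)*(1/43251) = -48532/24465 + ((63 + 15*106)/85)*(1/43251) = -48532/24465 + ((63 + 1590)/85)*(1/43251) = -48532/24465 + ((1/85)*1653)*(1/43251) = -48532/24465 + (1653/85)*(1/43251) = -48532/24465 + 551/1225445 = -2378392661/1199220477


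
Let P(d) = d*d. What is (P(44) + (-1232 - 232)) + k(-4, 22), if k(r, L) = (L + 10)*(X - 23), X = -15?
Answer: -744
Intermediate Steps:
k(r, L) = -380 - 38*L (k(r, L) = (L + 10)*(-15 - 23) = (10 + L)*(-38) = -380 - 38*L)
P(d) = d**2
(P(44) + (-1232 - 232)) + k(-4, 22) = (44**2 + (-1232 - 232)) + (-380 - 38*22) = (1936 - 1464) + (-380 - 836) = 472 - 1216 = -744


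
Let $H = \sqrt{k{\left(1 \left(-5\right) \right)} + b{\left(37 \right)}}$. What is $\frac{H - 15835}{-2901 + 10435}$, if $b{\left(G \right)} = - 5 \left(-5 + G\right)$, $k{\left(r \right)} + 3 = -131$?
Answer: $- \frac{15835}{7534} + \frac{7 i \sqrt{6}}{7534} \approx -2.1018 + 0.0022759 i$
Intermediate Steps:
$k{\left(r \right)} = -134$ ($k{\left(r \right)} = -3 - 131 = -134$)
$b{\left(G \right)} = 25 - 5 G$
$H = 7 i \sqrt{6}$ ($H = \sqrt{-134 + \left(25 - 185\right)} = \sqrt{-134 - 160} = \sqrt{-294} = 7 i \sqrt{6} \approx 17.146 i$)
$\frac{H - 15835}{-2901 + 10435} = \frac{7 i \sqrt{6} - 15835}{-2901 + 10435} = \frac{-15835 + 7 i \sqrt{6}}{7534} = \left(-15835 + 7 i \sqrt{6}\right) \frac{1}{7534} = - \frac{15835}{7534} + \frac{7 i \sqrt{6}}{7534}$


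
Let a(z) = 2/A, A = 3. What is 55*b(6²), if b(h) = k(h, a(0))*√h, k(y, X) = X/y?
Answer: 55/9 ≈ 6.1111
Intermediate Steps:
a(z) = ⅔ (a(z) = 2/3 = 2*(⅓) = ⅔)
b(h) = 2/(3*√h) (b(h) = (2/(3*h))*√h = 2/(3*√h))
55*b(6²) = 55*(2/(3*√(6²))) = 55*(2/(3*√36)) = 55*((⅔)*(⅙)) = 55*(⅑) = 55/9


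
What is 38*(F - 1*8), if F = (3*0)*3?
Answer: -304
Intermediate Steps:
F = 0 (F = 0*3 = 0)
38*(F - 1*8) = 38*(0 - 1*8) = 38*(0 - 8) = 38*(-8) = -304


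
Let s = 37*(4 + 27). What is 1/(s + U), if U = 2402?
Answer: 1/3549 ≈ 0.00028177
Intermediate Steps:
s = 1147 (s = 37*31 = 1147)
1/(s + U) = 1/(1147 + 2402) = 1/3549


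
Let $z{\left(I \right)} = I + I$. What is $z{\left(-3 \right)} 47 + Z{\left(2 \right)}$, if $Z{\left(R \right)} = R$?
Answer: $-280$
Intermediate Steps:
$z{\left(I \right)} = 2 I$
$z{\left(-3 \right)} 47 + Z{\left(2 \right)} = 2 \left(-3\right) 47 + 2 = \left(-6\right) 47 + 2 = -282 + 2 = -280$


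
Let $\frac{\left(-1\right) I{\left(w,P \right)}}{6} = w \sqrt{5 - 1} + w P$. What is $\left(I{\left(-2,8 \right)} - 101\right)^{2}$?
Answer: $361$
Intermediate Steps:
$I{\left(w,P \right)} = - 12 w - 6 P w$ ($I{\left(w,P \right)} = - 6 \left(w \sqrt{5 - 1} + w P\right) = - 6 \left(w \sqrt{4} + P w\right) = - 6 \left(w 2 + P w\right) = - 6 \left(2 w + P w\right) = - 12 w - 6 P w$)
$\left(I{\left(-2,8 \right)} - 101\right)^{2} = \left(\left(-6\right) \left(-2\right) \left(2 + 8\right) - 101\right)^{2} = \left(\left(-6\right) \left(-2\right) 10 - 101\right)^{2} = \left(120 - 101\right)^{2} = 19^{2} = 361$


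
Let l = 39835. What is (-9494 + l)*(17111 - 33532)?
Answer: -498229561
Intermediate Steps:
(-9494 + l)*(17111 - 33532) = (-9494 + 39835)*(17111 - 33532) = 30341*(-16421) = -498229561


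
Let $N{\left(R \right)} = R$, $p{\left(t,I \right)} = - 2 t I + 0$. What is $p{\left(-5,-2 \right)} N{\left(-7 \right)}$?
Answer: $140$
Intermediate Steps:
$p{\left(t,I \right)} = - 2 I t$ ($p{\left(t,I \right)} = - 2 I t + 0 = - 2 I t$)
$p{\left(-5,-2 \right)} N{\left(-7 \right)} = \left(-2\right) \left(-2\right) \left(-5\right) \left(-7\right) = \left(-20\right) \left(-7\right) = 140$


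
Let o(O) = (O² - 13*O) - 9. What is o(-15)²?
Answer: 168921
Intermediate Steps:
o(O) = -9 + O² - 13*O
o(-15)² = (-9 + (-15)² - 13*(-15))² = (-9 + 225 + 195)² = 411² = 168921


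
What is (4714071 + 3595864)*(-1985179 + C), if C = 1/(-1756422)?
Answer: -28975181655084569965/1756422 ≈ -1.6497e+13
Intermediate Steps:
C = -1/1756422 ≈ -5.6934e-7
(4714071 + 3595864)*(-1985179 + C) = (4714071 + 3595864)*(-1985179 - 1/1756422) = 8309935*(-3486812069539/1756422) = -28975181655084569965/1756422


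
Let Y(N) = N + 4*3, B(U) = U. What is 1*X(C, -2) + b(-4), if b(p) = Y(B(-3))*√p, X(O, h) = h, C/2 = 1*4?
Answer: -2 + 18*I ≈ -2.0 + 18.0*I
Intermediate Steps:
C = 8 (C = 2*(1*4) = 2*4 = 8)
Y(N) = 12 + N (Y(N) = N + 12 = 12 + N)
b(p) = 9*√p (b(p) = (12 - 3)*√p = 9*√p)
1*X(C, -2) + b(-4) = 1*(-2) + 9*√(-4) = -2 + 9*(2*I) = -2 + 18*I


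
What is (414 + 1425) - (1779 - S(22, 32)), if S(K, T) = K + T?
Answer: 114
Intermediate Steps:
(414 + 1425) - (1779 - S(22, 32)) = (414 + 1425) - (1779 - (22 + 32)) = 1839 - (1779 - 1*54) = 1839 - (1779 - 54) = 1839 - 1*1725 = 1839 - 1725 = 114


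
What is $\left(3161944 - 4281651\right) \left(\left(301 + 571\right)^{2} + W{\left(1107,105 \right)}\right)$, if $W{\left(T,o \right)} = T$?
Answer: $-852646803137$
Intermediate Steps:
$\left(3161944 - 4281651\right) \left(\left(301 + 571\right)^{2} + W{\left(1107,105 \right)}\right) = \left(3161944 - 4281651\right) \left(\left(301 + 571\right)^{2} + 1107\right) = - 1119707 \left(872^{2} + 1107\right) = - 1119707 \left(760384 + 1107\right) = \left(-1119707\right) 761491 = -852646803137$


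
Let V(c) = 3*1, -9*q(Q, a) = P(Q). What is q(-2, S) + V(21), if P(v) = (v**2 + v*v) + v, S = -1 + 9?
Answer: 7/3 ≈ 2.3333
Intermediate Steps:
S = 8
P(v) = v + 2*v**2 (P(v) = (v**2 + v**2) + v = 2*v**2 + v = v + 2*v**2)
q(Q, a) = -Q*(1 + 2*Q)/9
V(c) = 3
q(-2, S) + V(21) = -1/9*(-2)*(1 + 2*(-2)) + 3 = -1/9*(-2)*(1 - 4) + 3 = -1/9*(-2)*(-3) + 3 = -2/3 + 3 = 7/3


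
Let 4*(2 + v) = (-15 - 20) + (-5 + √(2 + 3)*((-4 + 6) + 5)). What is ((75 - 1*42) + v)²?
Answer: 7301/16 + 147*√5/2 ≈ 620.66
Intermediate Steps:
v = -12 + 7*√5/4 (v = -2 + ((-15 - 20) + (-5 + √(2 + 3)*((-4 + 6) + 5)))/4 = -2 + (-35 + (-5 + √5*(2 + 5)))/4 = -2 + (-35 + (-5 + √5*7))/4 = -2 + (-35 + (-5 + 7*√5))/4 = -2 + (-40 + 7*√5)/4 = -2 + (-10 + 7*√5/4) = -12 + 7*√5/4 ≈ -8.0869)
((75 - 1*42) + v)² = ((75 - 1*42) + (-12 + 7*√5/4))² = ((75 - 42) + (-12 + 7*√5/4))² = (33 + (-12 + 7*√5/4))² = (21 + 7*√5/4)²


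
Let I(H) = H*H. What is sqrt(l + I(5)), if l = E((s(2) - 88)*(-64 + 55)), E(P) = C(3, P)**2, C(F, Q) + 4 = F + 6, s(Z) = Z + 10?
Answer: 5*sqrt(2) ≈ 7.0711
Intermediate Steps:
s(Z) = 10 + Z
C(F, Q) = 2 + F (C(F, Q) = -4 + (F + 6) = -4 + (6 + F) = 2 + F)
I(H) = H**2
E(P) = 25 (E(P) = (2 + 3)**2 = 5**2 = 25)
l = 25
sqrt(l + I(5)) = sqrt(25 + 5**2) = sqrt(25 + 25) = sqrt(50) = 5*sqrt(2)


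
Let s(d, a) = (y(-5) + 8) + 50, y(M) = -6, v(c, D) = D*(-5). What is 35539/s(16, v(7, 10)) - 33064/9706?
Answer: 171611103/252356 ≈ 680.04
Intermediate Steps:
v(c, D) = -5*D
s(d, a) = 52 (s(d, a) = (-6 + 8) + 50 = 2 + 50 = 52)
35539/s(16, v(7, 10)) - 33064/9706 = 35539/52 - 33064/9706 = 35539*(1/52) - 33064*1/9706 = 35539/52 - 16532/4853 = 171611103/252356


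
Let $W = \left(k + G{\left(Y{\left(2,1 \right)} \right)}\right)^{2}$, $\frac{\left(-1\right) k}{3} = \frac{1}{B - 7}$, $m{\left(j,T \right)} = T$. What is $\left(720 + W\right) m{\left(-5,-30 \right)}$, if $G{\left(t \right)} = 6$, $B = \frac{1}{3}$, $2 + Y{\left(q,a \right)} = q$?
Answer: $- \frac{913923}{40} \approx -22848.0$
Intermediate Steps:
$Y{\left(q,a \right)} = -2 + q$
$B = \frac{1}{3} \approx 0.33333$
$k = \frac{9}{20}$ ($k = - \frac{3}{\frac{1}{3} - 7} = - \frac{3}{- \frac{20}{3}} = \left(-3\right) \left(- \frac{3}{20}\right) = \frac{9}{20} \approx 0.45$)
$W = \frac{16641}{400}$ ($W = \left(\frac{9}{20} + 6\right)^{2} = \left(\frac{129}{20}\right)^{2} = \frac{16641}{400} \approx 41.602$)
$\left(720 + W\right) m{\left(-5,-30 \right)} = \left(720 + \frac{16641}{400}\right) \left(-30\right) = \frac{304641}{400} \left(-30\right) = - \frac{913923}{40}$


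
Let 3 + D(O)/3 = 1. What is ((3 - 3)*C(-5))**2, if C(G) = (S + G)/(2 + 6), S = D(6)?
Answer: 0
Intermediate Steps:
D(O) = -6 (D(O) = -9 + 3*1 = -9 + 3 = -6)
S = -6
C(G) = -3/4 + G/8 (C(G) = (-6 + G)/(2 + 6) = (-6 + G)/8 = (-6 + G)*(1/8) = -3/4 + G/8)
((3 - 3)*C(-5))**2 = ((3 - 3)*(-3/4 + (1/8)*(-5)))**2 = (0*(-3/4 - 5/8))**2 = (0*(-11/8))**2 = 0**2 = 0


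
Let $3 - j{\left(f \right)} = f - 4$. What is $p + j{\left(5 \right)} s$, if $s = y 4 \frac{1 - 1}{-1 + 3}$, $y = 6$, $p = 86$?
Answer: $86$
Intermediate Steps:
$j{\left(f \right)} = 7 - f$ ($j{\left(f \right)} = 3 - \left(f - 4\right) = 3 - \left(-4 + f\right) = 7 - f$)
$s = 0$ ($s = 6 \cdot 4 \frac{1 - 1}{-1 + 3} = 24 \cdot \frac{0}{2} = 24 \cdot 0 \cdot \frac{1}{2} = 24 \cdot 0 = 0$)
$p + j{\left(5 \right)} s = 86 + \left(7 - 5\right) 0 = 86 + 2 \cdot 0 = 86 + 0 = 86$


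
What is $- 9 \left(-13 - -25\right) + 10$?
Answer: $-98$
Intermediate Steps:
$- 9 \left(-13 - -25\right) + 10 = - 9 \left(-13 + 25\right) + 10 = \left(-9\right) 12 + 10 = -108 + 10 = -98$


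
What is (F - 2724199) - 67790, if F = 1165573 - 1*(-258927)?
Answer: -1367489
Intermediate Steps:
F = 1424500 (F = 1165573 + 258927 = 1424500)
(F - 2724199) - 67790 = (1424500 - 2724199) - 67790 = -1299699 - 67790 = -1367489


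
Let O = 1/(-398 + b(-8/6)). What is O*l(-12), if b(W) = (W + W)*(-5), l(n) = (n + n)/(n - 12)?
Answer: -3/1154 ≈ -0.0025997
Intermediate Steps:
l(n) = 2*n/(-12 + n) (l(n) = (2*n)/(-12 + n) = 2*n/(-12 + n))
b(W) = -10*W (b(W) = (2*W)*(-5) = -10*W)
O = -3/1154 (O = 1/(-398 - (-80)/6) = 1/(-398 - 10*(-4/3)) = 1/(-398 + 40/3) = 1/(-1154/3) = -3/1154 ≈ -0.0025997)
O*l(-12) = -3*(-12)/(577*(-12 - 12)) = -3*(-12)/(577*(-24)) = -3*(-12)*(-1)/(577*24) = -3/1154*1 = -3/1154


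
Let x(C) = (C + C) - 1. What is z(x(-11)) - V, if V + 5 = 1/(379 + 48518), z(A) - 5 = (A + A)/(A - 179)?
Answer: 50510500/4938597 ≈ 10.228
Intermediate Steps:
x(C) = -1 + 2*C (x(C) = 2*C - 1 = -1 + 2*C)
z(A) = 5 + 2*A/(-179 + A) (z(A) = 5 + (A + A)/(A - 179) = 5 + (2*A)/(-179 + A) = 5 + 2*A/(-179 + A))
V = -244484/48897 (V = -5 + 1/(379 + 48518) = -5 + 1/48897 = -244484/48897 ≈ -5.0000)
z(x(-11)) - V = (-895 + 7*(-1 + 2*(-11)))/(-179 + (-1 + 2*(-11))) - 1*(-244484/48897) = (-895 + 7*(-1 - 22))/(-179 + (-1 - 22)) + 244484/48897 = (-895 + 7*(-23))/(-179 - 23) + 244484/48897 = (-895 - 161)/(-202) + 244484/48897 = -1/202*(-1056) + 244484/48897 = 528/101 + 244484/48897 = 50510500/4938597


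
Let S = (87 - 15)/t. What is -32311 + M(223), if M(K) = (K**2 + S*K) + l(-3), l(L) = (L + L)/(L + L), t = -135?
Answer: 259501/15 ≈ 17300.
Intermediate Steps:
l(L) = 1 (l(L) = (2*L)/((2*L)) = (2*L)*(1/(2*L)) = 1)
S = -8/15 (S = (87 - 15)/(-135) = 72*(-1/135) = -8/15 ≈ -0.53333)
M(K) = 1 + K**2 - 8*K/15 (M(K) = (K**2 - 8*K/15) + 1 = 1 + K**2 - 8*K/15)
-32311 + M(223) = -32311 + (1 + 223**2 - 8/15*223) = -32311 + (1 + 49729 - 1784/15) = -32311 + 744166/15 = 259501/15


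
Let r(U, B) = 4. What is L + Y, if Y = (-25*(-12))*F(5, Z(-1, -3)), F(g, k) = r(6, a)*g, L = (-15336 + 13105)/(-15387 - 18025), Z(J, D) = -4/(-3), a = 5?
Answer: 200474231/33412 ≈ 6000.1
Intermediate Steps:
Z(J, D) = 4/3 (Z(J, D) = -4*(-⅓) = 4/3)
L = 2231/33412 (L = -2231/(-33412) = -2231*(-1/33412) = 2231/33412 ≈ 0.066772)
F(g, k) = 4*g
Y = 6000 (Y = (-25*(-12))*(4*5) = 300*20 = 6000)
L + Y = 2231/33412 + 6000 = 200474231/33412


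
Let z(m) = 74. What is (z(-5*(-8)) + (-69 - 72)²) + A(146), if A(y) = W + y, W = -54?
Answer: 20047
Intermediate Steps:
A(y) = -54 + y
(z(-5*(-8)) + (-69 - 72)²) + A(146) = (74 + (-69 - 72)²) + (-54 + 146) = (74 + (-141)²) + 92 = (74 + 19881) + 92 = 19955 + 92 = 20047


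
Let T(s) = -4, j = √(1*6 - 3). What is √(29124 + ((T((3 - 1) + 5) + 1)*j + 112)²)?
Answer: √(41695 - 672*√3) ≈ 201.32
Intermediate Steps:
j = √3 (j = √(6 - 3) = √3 ≈ 1.7320)
√(29124 + ((T((3 - 1) + 5) + 1)*j + 112)²) = √(29124 + ((-4 + 1)*√3 + 112)²) = √(29124 + (-3*√3 + 112)²) = √(29124 + (112 - 3*√3)²)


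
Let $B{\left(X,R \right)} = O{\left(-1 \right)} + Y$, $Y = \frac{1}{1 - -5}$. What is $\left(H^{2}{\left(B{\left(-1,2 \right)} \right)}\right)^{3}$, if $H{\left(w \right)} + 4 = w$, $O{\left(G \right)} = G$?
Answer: $\frac{594823321}{46656} \approx 12749.0$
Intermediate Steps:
$Y = \frac{1}{6}$ ($Y = \frac{1}{1 + 5} = \frac{1}{6} \approx 0.16667$)
$B{\left(X,R \right)} = - \frac{5}{6}$ ($B{\left(X,R \right)} = -1 + \frac{1}{6} = - \frac{5}{6}$)
$H{\left(w \right)} = -4 + w$
$\left(H^{2}{\left(B{\left(-1,2 \right)} \right)}\right)^{3} = \left(\left(-4 - \frac{5}{6}\right)^{2}\right)^{3} = \left(\left(- \frac{29}{6}\right)^{2}\right)^{3} = \left(\frac{841}{36}\right)^{3} = \frac{594823321}{46656}$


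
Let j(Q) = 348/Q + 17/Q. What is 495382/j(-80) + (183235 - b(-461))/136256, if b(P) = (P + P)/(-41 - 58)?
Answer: -106916727178489/984722112 ≈ -1.0858e+5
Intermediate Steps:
b(P) = -2*P/99 (b(P) = (2*P)/(-99) = (2*P)*(-1/99) = -2*P/99)
j(Q) = 365/Q
495382/j(-80) + (183235 - b(-461))/136256 = 495382/((365/(-80))) + (183235 - (-2)*(-461)/99)/136256 = 495382/((365*(-1/80))) + (183235 - 1*922/99)*(1/136256) = 495382/(-73/16) + (183235 - 922/99)*(1/136256) = 495382*(-16/73) + (18139343/99)*(1/136256) = -7926112/73 + 18139343/13489344 = -106916727178489/984722112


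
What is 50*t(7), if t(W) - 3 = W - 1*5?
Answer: 250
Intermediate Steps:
t(W) = -2 + W (t(W) = 3 + (W - 1*5) = 3 + (W - 5) = 3 + (-5 + W) = -2 + W)
50*t(7) = 50*(-2 + 7) = 50*5 = 250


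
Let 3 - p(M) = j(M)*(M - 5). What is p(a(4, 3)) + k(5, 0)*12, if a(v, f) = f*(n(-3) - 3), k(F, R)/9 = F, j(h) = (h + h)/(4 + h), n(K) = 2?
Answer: 495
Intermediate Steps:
j(h) = 2*h/(4 + h) (j(h) = (2*h)/(4 + h) = 2*h/(4 + h))
k(F, R) = 9*F
a(v, f) = -f (a(v, f) = f*(2 - 3) = f*(-1) = -f)
p(M) = 3 - 2*M*(-5 + M)/(4 + M) (p(M) = 3 - 2*M/(4 + M)*(M - 5) = 3 - 2*M/(4 + M)*(-5 + M) = 3 - 2*M*(-5 + M)/(4 + M))
p(a(4, 3)) + k(5, 0)*12 = (12 - 2*(-1*3)**2 + 13*(-1*3))/(4 - 1*3) + (9*5)*12 = (12 - 2*(-3)**2 + 13*(-3))/(4 - 3) + 45*12 = (12 - 2*9 - 39)/1 + 540 = 1*(12 - 18 - 39) + 540 = 1*(-45) + 540 = -45 + 540 = 495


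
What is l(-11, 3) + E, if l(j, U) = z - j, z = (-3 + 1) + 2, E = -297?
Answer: -286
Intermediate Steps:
z = 0 (z = -2 + 2 = 0)
l(j, U) = -j (l(j, U) = 0 - j = -j)
l(-11, 3) + E = -1*(-11) - 297 = 11 - 297 = -286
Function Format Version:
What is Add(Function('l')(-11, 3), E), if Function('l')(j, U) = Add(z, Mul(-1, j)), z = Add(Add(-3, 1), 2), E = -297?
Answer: -286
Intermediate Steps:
z = 0 (z = Add(-2, 2) = 0)
Function('l')(j, U) = Mul(-1, j) (Function('l')(j, U) = Add(0, Mul(-1, j)) = Mul(-1, j))
Add(Function('l')(-11, 3), E) = Add(Mul(-1, -11), -297) = Add(11, -297) = -286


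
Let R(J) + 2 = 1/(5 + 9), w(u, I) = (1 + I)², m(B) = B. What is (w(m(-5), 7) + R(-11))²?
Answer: 755161/196 ≈ 3852.9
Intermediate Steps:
R(J) = -27/14 (R(J) = -2 + 1/(5 + 9) = -2 + 1/14 = -27/14)
(w(m(-5), 7) + R(-11))² = ((1 + 7)² - 27/14)² = (8² - 27/14)² = (64 - 27/14)² = (869/14)² = 755161/196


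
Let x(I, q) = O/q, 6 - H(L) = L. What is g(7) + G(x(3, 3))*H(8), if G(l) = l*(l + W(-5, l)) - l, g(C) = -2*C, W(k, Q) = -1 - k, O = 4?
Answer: -230/9 ≈ -25.556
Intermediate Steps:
H(L) = 6 - L
x(I, q) = 4/q
G(l) = -l + l*(4 + l) (G(l) = l*(l + (-1 - 1*(-5))) - l = l*(l + (-1 + 5)) - l = l*(l + 4) - l = l*(4 + l) - l = -l + l*(4 + l))
g(7) + G(x(3, 3))*H(8) = -2*7 + ((4/3)*(3 + 4/3))*(6 - 1*8) = -14 + ((4*(⅓))*(3 + 4*(⅓)))*(6 - 8) = -14 + (4*(3 + 4/3)/3)*(-2) = -14 + ((4/3)*(13/3))*(-2) = -14 + (52/9)*(-2) = -14 - 104/9 = -230/9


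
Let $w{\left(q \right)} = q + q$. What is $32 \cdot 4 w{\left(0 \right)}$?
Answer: $0$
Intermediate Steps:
$w{\left(q \right)} = 2 q$
$32 \cdot 4 w{\left(0 \right)} = 32 \cdot 4 \cdot 2 \cdot 0 = 128 \cdot 0 = 0$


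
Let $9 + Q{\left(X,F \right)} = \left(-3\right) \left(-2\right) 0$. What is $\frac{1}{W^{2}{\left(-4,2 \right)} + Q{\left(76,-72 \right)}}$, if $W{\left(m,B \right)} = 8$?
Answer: $\frac{1}{55} \approx 0.018182$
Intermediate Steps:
$Q{\left(X,F \right)} = -9$ ($Q{\left(X,F \right)} = -9 + \left(-3\right) \left(-2\right) 0 = -9 + 6 \cdot 0 = -9 + 0 = -9$)
$\frac{1}{W^{2}{\left(-4,2 \right)} + Q{\left(76,-72 \right)}} = \frac{1}{8^{2} - 9} = \frac{1}{64 - 9} = \frac{1}{55}$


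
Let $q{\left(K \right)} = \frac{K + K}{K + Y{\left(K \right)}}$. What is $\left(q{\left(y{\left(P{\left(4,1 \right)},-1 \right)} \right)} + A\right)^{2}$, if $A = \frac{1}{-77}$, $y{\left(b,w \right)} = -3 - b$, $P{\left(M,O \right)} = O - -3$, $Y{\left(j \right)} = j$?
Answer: $\frac{5776}{5929} \approx 0.97419$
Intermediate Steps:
$P{\left(M,O \right)} = 3 + O$ ($P{\left(M,O \right)} = O + 3 = 3 + O$)
$q{\left(K \right)} = 1$ ($q{\left(K \right)} = \frac{K + K}{K + K} = \frac{2 K}{2 K} = 2 K \frac{1}{2 K} = 1$)
$A = - \frac{1}{77} \approx -0.012987$
$\left(q{\left(y{\left(P{\left(4,1 \right)},-1 \right)} \right)} + A\right)^{2} = \left(1 - \frac{1}{77}\right)^{2} = \left(\frac{76}{77}\right)^{2} = \frac{5776}{5929}$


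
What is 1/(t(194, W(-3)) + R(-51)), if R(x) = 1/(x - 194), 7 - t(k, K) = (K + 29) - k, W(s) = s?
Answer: 245/42874 ≈ 0.0057144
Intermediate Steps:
t(k, K) = -22 + k - K (t(k, K) = 7 - ((K + 29) - k) = 7 - ((29 + K) - k) = 7 - (29 + K - k) = 7 + (-29 + k - K) = -22 + k - K)
R(x) = 1/(-194 + x)
1/(t(194, W(-3)) + R(-51)) = 1/((-22 + 194 - 1*(-3)) + 1/(-194 - 51)) = 1/((-22 + 194 + 3) + 1/(-245)) = 1/(175 - 1/245) = 1/(42874/245) = 245/42874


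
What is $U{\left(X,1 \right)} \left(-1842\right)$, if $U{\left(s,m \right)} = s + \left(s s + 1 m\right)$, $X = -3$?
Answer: $-12894$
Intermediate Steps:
$U{\left(s,m \right)} = m + s + s^{2}$ ($U{\left(s,m \right)} = s + \left(s^{2} + m\right) = s + \left(m + s^{2}\right) = m + s + s^{2}$)
$U{\left(X,1 \right)} \left(-1842\right) = \left(1 - 3 + \left(-3\right)^{2}\right) \left(-1842\right) = \left(1 - 3 + 9\right) \left(-1842\right) = 7 \left(-1842\right) = -12894$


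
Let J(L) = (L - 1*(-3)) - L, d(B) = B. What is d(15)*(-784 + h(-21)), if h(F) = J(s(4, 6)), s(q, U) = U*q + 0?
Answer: -11715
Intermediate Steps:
s(q, U) = U*q
J(L) = 3 (J(L) = (L + 3) - L = (3 + L) - L = 3)
h(F) = 3
d(15)*(-784 + h(-21)) = 15*(-784 + 3) = 15*(-781) = -11715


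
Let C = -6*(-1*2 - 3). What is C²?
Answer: 900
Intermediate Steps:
C = 30 (C = -6*(-2 - 3) = -6*(-5) = 30)
C² = 30² = 900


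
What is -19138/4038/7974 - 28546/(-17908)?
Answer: 57425642078/36038744181 ≈ 1.5934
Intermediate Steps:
-19138/4038/7974 - 28546/(-17908) = -19138*1/4038*(1/7974) - 28546*(-1/17908) = -9569/2019*1/7974 + 14273/8954 = -9569/16099506 + 14273/8954 = 57425642078/36038744181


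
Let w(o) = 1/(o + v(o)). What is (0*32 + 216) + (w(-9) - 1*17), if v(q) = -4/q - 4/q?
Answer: 14518/73 ≈ 198.88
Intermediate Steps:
v(q) = -8/q
w(o) = 1/(o - 8/o)
(0*32 + 216) + (w(-9) - 1*17) = (0*32 + 216) + (-9/(-8 + (-9)²) - 1*17) = (0 + 216) + (-9/(-8 + 81) - 17) = 216 + (-9/73 - 17) = 216 - 1250/73 = 14518/73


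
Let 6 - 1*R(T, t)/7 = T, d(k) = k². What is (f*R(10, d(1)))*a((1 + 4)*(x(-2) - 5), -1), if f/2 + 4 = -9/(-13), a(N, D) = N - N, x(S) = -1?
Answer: 0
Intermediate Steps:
R(T, t) = 42 - 7*T
a(N, D) = 0
f = -86/13 (f = -8 + 2*(-9/(-13)) = -8 + 2*(-9*(-1/13)) = -8 + 2*(9/13) = -8 + 18/13 = -86/13 ≈ -6.6154)
(f*R(10, d(1)))*a((1 + 4)*(x(-2) - 5), -1) = -86*(42 - 7*10)/13*0 = -86*(42 - 70)/13*0 = -86/13*(-28)*0 = (2408/13)*0 = 0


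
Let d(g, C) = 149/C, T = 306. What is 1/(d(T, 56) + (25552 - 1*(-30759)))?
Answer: 56/3153565 ≈ 1.7758e-5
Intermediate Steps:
1/(d(T, 56) + (25552 - 1*(-30759))) = 1/(149/56 + (25552 - 1*(-30759))) = 1/(149*(1/56) + (25552 + 30759)) = 1/(149/56 + 56311) = 1/(3153565/56) = 56/3153565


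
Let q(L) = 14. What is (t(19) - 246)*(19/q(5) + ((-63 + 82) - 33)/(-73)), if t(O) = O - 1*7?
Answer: -185211/511 ≈ -362.45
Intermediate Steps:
t(O) = -7 + O (t(O) = O - 7 = -7 + O)
(t(19) - 246)*(19/q(5) + ((-63 + 82) - 33)/(-73)) = ((-7 + 19) - 246)*(19/14 + ((-63 + 82) - 33)/(-73)) = (12 - 246)*(19*(1/14) + (19 - 33)*(-1/73)) = -234*(19/14 - 14*(-1/73)) = -234*(19/14 + 14/73) = -234*1583/1022 = -185211/511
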